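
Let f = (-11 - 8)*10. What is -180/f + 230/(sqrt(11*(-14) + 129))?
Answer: 18/19 - 46*I ≈ 0.94737 - 46.0*I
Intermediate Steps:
f = -190 (f = -19*10 = -190)
-180/f + 230/(sqrt(11*(-14) + 129)) = -180/(-190) + 230/(sqrt(11*(-14) + 129)) = -180*(-1/190) + 230/(sqrt(-154 + 129)) = 18/19 + 230/(sqrt(-25)) = 18/19 + 230/((5*I)) = 18/19 + 230*(-I/5) = 18/19 - 46*I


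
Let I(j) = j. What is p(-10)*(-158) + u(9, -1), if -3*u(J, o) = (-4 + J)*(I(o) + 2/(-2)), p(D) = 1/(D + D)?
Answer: 337/30 ≈ 11.233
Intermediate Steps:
p(D) = 1/(2*D)
u(J, o) = -(-1 + o)*(-4 + J)/3 (u(J, o) = -(-4 + J)*(o + 2/(-2))/3 = -(-4 + J)*(o + 2*(-½))/3 = -(-4 + J)*(o - 1)/3 = -(-4 + J)*(-1 + o)/3 = -(-1 + o)*(-4 + J)/3)
p(-10)*(-158) + u(9, -1) = ((½)/(-10))*(-158) + (-4/3 + (⅓)*9 + (4/3)*(-1) - ⅓*9*(-1)) = ((½)*(-⅒))*(-158) + (-4/3 + 3 - 4/3 + 3) = -1/20*(-158) + 10/3 = 79/10 + 10/3 = 337/30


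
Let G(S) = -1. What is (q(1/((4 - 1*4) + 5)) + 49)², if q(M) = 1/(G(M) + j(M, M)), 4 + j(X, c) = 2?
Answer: 21316/9 ≈ 2368.4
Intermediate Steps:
j(X, c) = -2 (j(X, c) = -4 + 2 = -2)
q(M) = -⅓ (q(M) = 1/(-1 - 2) = 1/(-3) = -⅓)
(q(1/((4 - 1*4) + 5)) + 49)² = (-⅓ + 49)² = (146/3)² = 21316/9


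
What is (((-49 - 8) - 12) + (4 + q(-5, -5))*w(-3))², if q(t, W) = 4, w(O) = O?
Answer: 8649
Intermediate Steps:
(((-49 - 8) - 12) + (4 + q(-5, -5))*w(-3))² = (((-49 - 8) - 12) + (4 + 4)*(-3))² = ((-57 - 12) + 8*(-3))² = (-69 - 24)² = (-93)² = 8649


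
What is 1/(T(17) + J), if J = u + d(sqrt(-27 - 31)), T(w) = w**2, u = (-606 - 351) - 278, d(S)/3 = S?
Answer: -473/447719 - 3*I*sqrt(58)/895438 ≈ -0.0010565 - 2.5515e-5*I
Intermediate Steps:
d(S) = 3*S
u = -1235 (u = -957 - 278 = -1235)
J = -1235 + 3*I*sqrt(58) (J = -1235 + 3*sqrt(-27 - 31) = -1235 + 3*sqrt(-58) = -1235 + 3*(I*sqrt(58)) = -1235 + 3*I*sqrt(58) ≈ -1235.0 + 22.847*I)
1/(T(17) + J) = 1/(17**2 + (-1235 + 3*I*sqrt(58))) = 1/(289 + (-1235 + 3*I*sqrt(58))) = 1/(-946 + 3*I*sqrt(58))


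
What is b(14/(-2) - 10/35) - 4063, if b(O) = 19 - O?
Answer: -28257/7 ≈ -4036.7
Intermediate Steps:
b(14/(-2) - 10/35) - 4063 = (19 - (14/(-2) - 10/35)) - 4063 = (19 - (14*(-½) - 10*1/35)) - 4063 = (19 - (-7 - 2/7)) - 4063 = (19 - 1*(-51/7)) - 4063 = (19 + 51/7) - 4063 = 184/7 - 4063 = -28257/7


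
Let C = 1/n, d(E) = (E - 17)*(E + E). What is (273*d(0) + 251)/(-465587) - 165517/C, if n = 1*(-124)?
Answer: 9555757871145/465587 ≈ 2.0524e+7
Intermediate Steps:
n = -124
d(E) = 2*E*(-17 + E) (d(E) = (-17 + E)*(2*E) = 2*E*(-17 + E))
C = -1/124 (C = 1/(-124) = -1/124 ≈ -0.0080645)
(273*d(0) + 251)/(-465587) - 165517/C = (273*(2*0*(-17 + 0)) + 251)/(-465587) - 165517/(-1/124) = (273*(2*0*(-17)) + 251)*(-1/465587) - 165517*(-124) = (273*0 + 251)*(-1/465587) + 20524108 = (0 + 251)*(-1/465587) + 20524108 = 251*(-1/465587) + 20524108 = -251/465587 + 20524108 = 9555757871145/465587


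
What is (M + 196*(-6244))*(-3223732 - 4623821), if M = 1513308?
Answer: -2271741032652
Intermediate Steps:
(M + 196*(-6244))*(-3223732 - 4623821) = (1513308 + 196*(-6244))*(-3223732 - 4623821) = (1513308 - 1223824)*(-7847553) = 289484*(-7847553) = -2271741032652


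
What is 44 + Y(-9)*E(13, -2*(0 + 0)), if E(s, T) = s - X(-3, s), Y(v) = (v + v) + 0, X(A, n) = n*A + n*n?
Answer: 2150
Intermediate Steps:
X(A, n) = n² + A*n (X(A, n) = A*n + n² = n² + A*n)
Y(v) = 2*v (Y(v) = 2*v + 0 = 2*v)
E(s, T) = s - s*(-3 + s)
44 + Y(-9)*E(13, -2*(0 + 0)) = 44 + (2*(-9))*(13*(4 - 1*13)) = 44 - 234*(4 - 13) = 44 - 234*(-9) = 44 - 18*(-117) = 44 + 2106 = 2150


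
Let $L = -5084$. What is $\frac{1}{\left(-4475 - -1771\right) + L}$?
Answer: $- \frac{1}{7788} \approx -0.0001284$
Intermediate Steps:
$\frac{1}{\left(-4475 - -1771\right) + L} = \frac{1}{\left(-4475 - -1771\right) - 5084} = \frac{1}{\left(-4475 + 1771\right) - 5084} = \frac{1}{-2704 - 5084} = \frac{1}{-7788} = - \frac{1}{7788}$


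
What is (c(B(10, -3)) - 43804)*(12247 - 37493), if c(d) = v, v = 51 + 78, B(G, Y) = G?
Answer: 1102619050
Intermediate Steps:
v = 129
c(d) = 129
(c(B(10, -3)) - 43804)*(12247 - 37493) = (129 - 43804)*(12247 - 37493) = -43675*(-25246) = 1102619050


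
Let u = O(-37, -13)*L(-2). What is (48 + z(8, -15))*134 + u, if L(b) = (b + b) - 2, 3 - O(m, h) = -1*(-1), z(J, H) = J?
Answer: 7492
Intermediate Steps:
O(m, h) = 2 (O(m, h) = 3 - (-1)*(-1) = 3 - 1*1 = 3 - 1 = 2)
L(b) = -2 + 2*b (L(b) = 2*b - 2 = -2 + 2*b)
u = -12 (u = 2*(-2 + 2*(-2)) = 2*(-2 - 4) = 2*(-6) = -12)
(48 + z(8, -15))*134 + u = (48 + 8)*134 - 12 = 56*134 - 12 = 7504 - 12 = 7492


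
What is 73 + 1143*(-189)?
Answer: -215954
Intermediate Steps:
73 + 1143*(-189) = 73 - 216027 = -215954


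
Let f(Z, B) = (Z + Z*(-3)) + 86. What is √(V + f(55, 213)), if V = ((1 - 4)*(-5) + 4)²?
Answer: √337 ≈ 18.358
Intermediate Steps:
f(Z, B) = 86 - 2*Z (f(Z, B) = (Z - 3*Z) + 86 = -2*Z + 86 = 86 - 2*Z)
V = 361 (V = (-3*(-5) + 4)² = (15 + 4)² = 19² = 361)
√(V + f(55, 213)) = √(361 + (86 - 2*55)) = √(361 + (86 - 110)) = √(361 - 24) = √337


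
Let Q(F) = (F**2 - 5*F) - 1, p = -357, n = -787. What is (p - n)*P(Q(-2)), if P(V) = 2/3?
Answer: 860/3 ≈ 286.67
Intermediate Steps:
Q(F) = -1 + F**2 - 5*F
P(V) = 2/3 (P(V) = (1/3)*2 = 2/3)
(p - n)*P(Q(-2)) = (-357 - 1*(-787))*(2/3) = (-357 + 787)*(2/3) = 430*(2/3) = 860/3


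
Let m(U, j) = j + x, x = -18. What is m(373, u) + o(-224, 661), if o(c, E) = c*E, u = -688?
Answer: -148770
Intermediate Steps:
o(c, E) = E*c
m(U, j) = -18 + j (m(U, j) = j - 18 = -18 + j)
m(373, u) + o(-224, 661) = (-18 - 688) + 661*(-224) = -706 - 148064 = -148770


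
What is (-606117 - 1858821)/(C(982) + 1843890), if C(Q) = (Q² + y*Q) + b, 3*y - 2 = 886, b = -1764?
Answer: -58689/73741 ≈ -0.79588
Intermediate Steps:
y = 296 (y = ⅔ + (⅓)*886 = ⅔ + 886/3 = 296)
C(Q) = -1764 + Q² + 296*Q (C(Q) = (Q² + 296*Q) - 1764 = -1764 + Q² + 296*Q)
(-606117 - 1858821)/(C(982) + 1843890) = (-606117 - 1858821)/((-1764 + 982² + 296*982) + 1843890) = -2464938/((-1764 + 964324 + 290672) + 1843890) = -2464938/(1253232 + 1843890) = -2464938/3097122 = -2464938*1/3097122 = -58689/73741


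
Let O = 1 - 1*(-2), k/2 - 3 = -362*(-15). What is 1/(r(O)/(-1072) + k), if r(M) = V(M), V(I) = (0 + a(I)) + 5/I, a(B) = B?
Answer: 1608/17472521 ≈ 9.2030e-5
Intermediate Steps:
k = 10866 (k = 6 + 2*(-362*(-15)) = 6 + 2*5430 = 6 + 10860 = 10866)
O = 3 (O = 1 + 2 = 3)
V(I) = I + 5/I (V(I) = (0 + I) + 5/I = I + 5/I)
r(M) = M + 5/M
1/(r(O)/(-1072) + k) = 1/((3 + 5/3)/(-1072) + 10866) = 1/((3 + 5*(⅓))*(-1/1072) + 10866) = 1/((3 + 5/3)*(-1/1072) + 10866) = 1/((14/3)*(-1/1072) + 10866) = 1/(-7/1608 + 10866) = 1/(17472521/1608) = 1608/17472521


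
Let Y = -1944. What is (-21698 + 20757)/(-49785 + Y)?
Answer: 941/51729 ≈ 0.018191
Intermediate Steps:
(-21698 + 20757)/(-49785 + Y) = (-21698 + 20757)/(-49785 - 1944) = -941/(-51729) = -941*(-1/51729) = 941/51729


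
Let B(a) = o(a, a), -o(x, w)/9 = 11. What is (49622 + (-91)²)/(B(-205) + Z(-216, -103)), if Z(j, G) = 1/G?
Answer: -5964009/10198 ≈ -584.82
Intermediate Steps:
o(x, w) = -99 (o(x, w) = -9*11 = -99)
B(a) = -99
(49622 + (-91)²)/(B(-205) + Z(-216, -103)) = (49622 + (-91)²)/(-99 + 1/(-103)) = (49622 + 8281)/(-99 - 1/103) = 57903/(-10198/103) = 57903*(-103/10198) = -5964009/10198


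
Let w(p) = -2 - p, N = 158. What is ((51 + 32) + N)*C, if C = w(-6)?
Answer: 964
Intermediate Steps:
C = 4 (C = -2 - 1*(-6) = -2 + 6 = 4)
((51 + 32) + N)*C = ((51 + 32) + 158)*4 = (83 + 158)*4 = 241*4 = 964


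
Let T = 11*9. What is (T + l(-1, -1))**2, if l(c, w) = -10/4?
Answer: 37249/4 ≈ 9312.3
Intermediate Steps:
l(c, w) = -5/2 (l(c, w) = -10*1/4 = -5/2)
T = 99
(T + l(-1, -1))**2 = (99 - 5/2)**2 = (193/2)**2 = 37249/4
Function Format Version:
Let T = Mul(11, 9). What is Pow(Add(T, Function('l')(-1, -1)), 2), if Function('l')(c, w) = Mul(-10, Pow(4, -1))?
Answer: Rational(37249, 4) ≈ 9312.3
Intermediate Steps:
Function('l')(c, w) = Rational(-5, 2) (Function('l')(c, w) = Mul(-10, Rational(1, 4)) = Rational(-5, 2))
T = 99
Pow(Add(T, Function('l')(-1, -1)), 2) = Pow(Add(99, Rational(-5, 2)), 2) = Pow(Rational(193, 2), 2) = Rational(37249, 4)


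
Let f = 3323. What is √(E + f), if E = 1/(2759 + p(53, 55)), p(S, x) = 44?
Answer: 3*√2900908790/2803 ≈ 57.645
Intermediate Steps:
E = 1/2803 (E = 1/(2759 + 44) = 1/2803 ≈ 0.00035676)
√(E + f) = √(1/2803 + 3323) = √(9314370/2803) = 3*√2900908790/2803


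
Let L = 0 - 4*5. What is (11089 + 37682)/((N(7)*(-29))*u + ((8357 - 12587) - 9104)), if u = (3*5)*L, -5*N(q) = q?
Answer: -48771/25514 ≈ -1.9115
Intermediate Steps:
L = -20 (L = 0 - 20 = -20)
N(q) = -q/5
u = -300 (u = (3*5)*(-20) = 15*(-20) = -300)
(11089 + 37682)/((N(7)*(-29))*u + ((8357 - 12587) - 9104)) = (11089 + 37682)/((-⅕*7*(-29))*(-300) + ((8357 - 12587) - 9104)) = 48771/(-7/5*(-29)*(-300) + (-4230 - 9104)) = 48771/((203/5)*(-300) - 13334) = 48771/(-12180 - 13334) = 48771/(-25514) = 48771*(-1/25514) = -48771/25514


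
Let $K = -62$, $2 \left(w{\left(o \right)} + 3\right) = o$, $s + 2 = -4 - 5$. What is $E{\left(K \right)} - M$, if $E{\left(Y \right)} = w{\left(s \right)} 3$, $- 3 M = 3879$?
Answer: $\frac{2535}{2} \approx 1267.5$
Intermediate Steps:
$s = -11$ ($s = -2 - 9 = -11$)
$w{\left(o \right)} = -3 + \frac{o}{2}$
$M = -1293$ ($M = \left(- \frac{1}{3}\right) 3879 = -1293$)
$E{\left(Y \right)} = - \frac{51}{2}$ ($E{\left(Y \right)} = \left(-3 + \frac{1}{2} \left(-11\right)\right) 3 = \left(-3 - \frac{11}{2}\right) 3 = \left(- \frac{17}{2}\right) 3 = - \frac{51}{2}$)
$E{\left(K \right)} - M = - \frac{51}{2} - -1293 = - \frac{51}{2} + 1293 = \frac{2535}{2}$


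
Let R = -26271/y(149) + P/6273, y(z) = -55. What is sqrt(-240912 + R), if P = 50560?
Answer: I*sqrt(3179914122176495)/115005 ≈ 490.33*I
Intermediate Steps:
R = 167578783/345015 (R = -26271/(-55) + 50560/6273 = -26271*(-1/55) + 50560*(1/6273) = 26271/55 + 50560/6273 = 167578783/345015 ≈ 485.71)
sqrt(-240912 + R) = sqrt(-240912 + 167578783/345015) = sqrt(-82950674897/345015) = I*sqrt(3179914122176495)/115005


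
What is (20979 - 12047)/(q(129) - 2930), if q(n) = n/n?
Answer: -308/101 ≈ -3.0495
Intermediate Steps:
q(n) = 1
(20979 - 12047)/(q(129) - 2930) = (20979 - 12047)/(1 - 2930) = 8932/(-2929) = 8932*(-1/2929) = -308/101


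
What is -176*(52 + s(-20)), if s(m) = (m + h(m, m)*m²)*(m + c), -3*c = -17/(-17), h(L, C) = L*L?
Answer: 1717517824/3 ≈ 5.7251e+8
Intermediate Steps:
h(L, C) = L²
c = -⅓ (c = -(-17)/(3*(-17)) = -(-17)*(-1)/(3*17) = -⅓*1 = -⅓ ≈ -0.33333)
s(m) = (-⅓ + m)*(m + m⁴) (s(m) = (m + m²*m²)*(m - ⅓) = (m + m⁴)*(-⅓ + m) = (-⅓ + m)*(m + m⁴))
-176*(52 + s(-20)) = -176*(52 - 20*(-⅓ - 20 + (-20)⁴ - ⅓*(-20)³)) = -176*(52 - 20*(-⅓ - 20 + 160000 - ⅓*(-8000))) = -176*(52 - 20*(-⅓ - 20 + 160000 + 8000/3)) = -176*(52 - 20*487939/3) = -176*(52 - 9758780/3) = -176*(-9758624/3) = 1717517824/3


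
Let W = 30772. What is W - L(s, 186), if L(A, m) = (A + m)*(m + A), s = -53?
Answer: 13083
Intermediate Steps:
L(A, m) = (A + m)² (L(A, m) = (A + m)*(A + m) = (A + m)²)
W - L(s, 186) = 30772 - (-53 + 186)² = 30772 - 1*133² = 30772 - 1*17689 = 30772 - 17689 = 13083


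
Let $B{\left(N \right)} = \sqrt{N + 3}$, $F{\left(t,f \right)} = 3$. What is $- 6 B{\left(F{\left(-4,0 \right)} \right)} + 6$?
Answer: $6 - 6 \sqrt{6} \approx -8.6969$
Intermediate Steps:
$B{\left(N \right)} = \sqrt{3 + N}$
$- 6 B{\left(F{\left(-4,0 \right)} \right)} + 6 = - 6 \sqrt{3 + 3} + 6 = - 6 \sqrt{6} + 6 = 6 - 6 \sqrt{6}$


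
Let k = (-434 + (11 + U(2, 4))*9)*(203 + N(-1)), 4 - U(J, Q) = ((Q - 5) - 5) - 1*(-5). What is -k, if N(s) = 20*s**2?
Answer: 64670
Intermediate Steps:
U(J, Q) = 9 - Q (U(J, Q) = 4 - (((Q - 5) - 5) - 1*(-5)) = 4 - (((-5 + Q) - 5) + 5) = 4 - ((-10 + Q) + 5) = 4 - (-5 + Q) = 4 + (5 - Q) = 9 - Q)
k = -64670 (k = (-434 + (11 + (9 - 1*4))*9)*(203 + 20*(-1)**2) = (-434 + (11 + (9 - 4))*9)*(203 + 20*1) = (-434 + (11 + 5)*9)*(203 + 20) = (-434 + 16*9)*223 = (-434 + 144)*223 = -290*223 = -64670)
-k = -1*(-64670) = 64670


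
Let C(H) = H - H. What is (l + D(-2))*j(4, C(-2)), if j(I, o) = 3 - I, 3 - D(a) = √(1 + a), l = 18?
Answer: -21 + I ≈ -21.0 + 1.0*I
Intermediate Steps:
D(a) = 3 - √(1 + a)
C(H) = 0
(l + D(-2))*j(4, C(-2)) = (18 + (3 - √(1 - 2)))*(3 - 1*4) = (18 + (3 - √(-1)))*(3 - 4) = (18 + (3 - I))*(-1) = (21 - I)*(-1) = -21 + I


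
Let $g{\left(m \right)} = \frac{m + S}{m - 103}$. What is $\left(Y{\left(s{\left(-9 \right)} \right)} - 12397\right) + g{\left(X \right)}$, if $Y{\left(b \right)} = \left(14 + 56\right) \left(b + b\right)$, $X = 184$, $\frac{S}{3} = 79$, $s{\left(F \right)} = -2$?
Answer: $- \frac{1026416}{81} \approx -12672.0$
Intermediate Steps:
$S = 237$ ($S = 3 \cdot 79 = 237$)
$g{\left(m \right)} = \frac{237 + m}{-103 + m}$ ($g{\left(m \right)} = \frac{m + 237}{m - 103} = \frac{237 + m}{-103 + m}$)
$Y{\left(b \right)} = 140 b$ ($Y{\left(b \right)} = 70 \cdot 2 b = 140 b$)
$\left(Y{\left(s{\left(-9 \right)} \right)} - 12397\right) + g{\left(X \right)} = \left(140 \left(-2\right) - 12397\right) + \frac{237 + 184}{-103 + 184} = \left(-280 - 12397\right) + \frac{1}{81} \cdot 421 = -12677 + \frac{1}{81} \cdot 421 = -12677 + \frac{421}{81} = - \frac{1026416}{81}$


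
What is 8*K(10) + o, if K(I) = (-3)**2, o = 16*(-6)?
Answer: -24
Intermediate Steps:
o = -96
K(I) = 9
8*K(10) + o = 8*9 - 96 = 72 - 96 = -24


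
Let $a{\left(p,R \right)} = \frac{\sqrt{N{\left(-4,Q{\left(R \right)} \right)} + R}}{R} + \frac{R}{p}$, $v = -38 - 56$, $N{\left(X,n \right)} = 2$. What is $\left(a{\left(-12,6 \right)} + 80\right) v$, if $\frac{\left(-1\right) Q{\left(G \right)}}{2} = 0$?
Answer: $-7473 - \frac{94 \sqrt{2}}{3} \approx -7517.3$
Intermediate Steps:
$Q{\left(G \right)} = 0$ ($Q{\left(G \right)} = \left(-2\right) 0 = 0$)
$v = -94$
$a{\left(p,R \right)} = \frac{R}{p} + \frac{\sqrt{2 + R}}{R}$ ($a{\left(p,R \right)} = \frac{\sqrt{2 + R}}{R} + \frac{R}{p} = \frac{R}{p} + \frac{\sqrt{2 + R}}{R}$)
$\left(a{\left(-12,6 \right)} + 80\right) v = \left(\left(\frac{6}{-12} + \frac{\sqrt{2 + 6}}{6}\right) + 80\right) \left(-94\right) = \left(\left(6 \left(- \frac{1}{12}\right) + \frac{\sqrt{8}}{6}\right) + 80\right) \left(-94\right) = \left(\left(- \frac{1}{2} + \frac{2 \sqrt{2}}{6}\right) + 80\right) \left(-94\right) = \left(\left(- \frac{1}{2} + \frac{\sqrt{2}}{3}\right) + 80\right) \left(-94\right) = \left(\frac{159}{2} + \frac{\sqrt{2}}{3}\right) \left(-94\right) = -7473 - \frac{94 \sqrt{2}}{3}$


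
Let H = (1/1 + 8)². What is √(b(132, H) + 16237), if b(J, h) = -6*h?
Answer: √15751 ≈ 125.50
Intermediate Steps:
H = 81 (H = (1 + 8)² = 9² = 81)
√(b(132, H) + 16237) = √(-6*81 + 16237) = √(-486 + 16237) = √15751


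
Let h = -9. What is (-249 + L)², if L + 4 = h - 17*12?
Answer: 217156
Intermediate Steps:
L = -217 (L = -4 + (-9 - 17*12) = -4 + (-9 - 204) = -4 - 213 = -217)
(-249 + L)² = (-249 - 217)² = (-466)² = 217156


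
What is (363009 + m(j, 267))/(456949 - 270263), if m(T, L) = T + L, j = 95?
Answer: 363371/186686 ≈ 1.9464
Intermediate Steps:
m(T, L) = L + T
(363009 + m(j, 267))/(456949 - 270263) = (363009 + (267 + 95))/(456949 - 270263) = (363009 + 362)/186686 = 363371*(1/186686) = 363371/186686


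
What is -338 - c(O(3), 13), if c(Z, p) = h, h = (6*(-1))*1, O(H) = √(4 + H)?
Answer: -332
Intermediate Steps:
h = -6 (h = -6*1 = -6)
c(Z, p) = -6
-338 - c(O(3), 13) = -338 - 1*(-6) = -338 + 6 = -332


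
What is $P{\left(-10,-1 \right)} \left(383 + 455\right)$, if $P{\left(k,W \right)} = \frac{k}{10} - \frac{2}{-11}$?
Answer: $- \frac{7542}{11} \approx -685.64$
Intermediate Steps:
$P{\left(k,W \right)} = \frac{2}{11} + \frac{k}{10}$ ($P{\left(k,W \right)} = k \frac{1}{10} - - \frac{2}{11} = \frac{k}{10} + \frac{2}{11} = \frac{2}{11} + \frac{k}{10}$)
$P{\left(-10,-1 \right)} \left(383 + 455\right) = \left(\frac{2}{11} + \frac{1}{10} \left(-10\right)\right) \left(383 + 455\right) = \left(\frac{2}{11} - 1\right) 838 = \left(- \frac{9}{11}\right) 838 = - \frac{7542}{11}$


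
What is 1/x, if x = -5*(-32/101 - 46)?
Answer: 101/23390 ≈ 0.0043181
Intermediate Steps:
x = 23390/101 (x = -5*(-32*1/101 - 46) = -5*(-32/101 - 46) = -5*(-4678/101) = 23390/101 ≈ 231.58)
1/x = 1/(23390/101) = 101/23390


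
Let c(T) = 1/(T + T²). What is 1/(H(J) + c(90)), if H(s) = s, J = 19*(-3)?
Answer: -8190/466829 ≈ -0.017544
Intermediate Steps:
J = -57
1/(H(J) + c(90)) = 1/(-57 + 1/(90*(1 + 90))) = 1/(-57 + (1/90)/91) = 1/(-57 + (1/90)*(1/91)) = 1/(-57 + 1/8190) = 1/(-466829/8190) = -8190/466829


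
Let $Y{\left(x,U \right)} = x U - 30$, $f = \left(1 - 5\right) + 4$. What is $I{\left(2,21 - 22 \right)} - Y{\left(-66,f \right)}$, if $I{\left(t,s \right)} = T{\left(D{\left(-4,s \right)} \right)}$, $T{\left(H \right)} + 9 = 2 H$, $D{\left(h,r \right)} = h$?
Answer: $13$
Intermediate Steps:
$f = 0$ ($f = -4 + 4 = 0$)
$T{\left(H \right)} = -9 + 2 H$
$I{\left(t,s \right)} = -17$ ($I{\left(t,s \right)} = -9 + 2 \left(-4\right) = -9 - 8 = -17$)
$Y{\left(x,U \right)} = -30 + U x$ ($Y{\left(x,U \right)} = U x - 30 = -30 + U x$)
$I{\left(2,21 - 22 \right)} - Y{\left(-66,f \right)} = -17 - \left(-30 + 0 \left(-66\right)\right) = -17 - \left(-30 + 0\right) = -17 - -30 = -17 + 30 = 13$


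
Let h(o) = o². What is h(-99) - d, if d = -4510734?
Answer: 4520535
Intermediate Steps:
h(-99) - d = (-99)² - 1*(-4510734) = 9801 + 4510734 = 4520535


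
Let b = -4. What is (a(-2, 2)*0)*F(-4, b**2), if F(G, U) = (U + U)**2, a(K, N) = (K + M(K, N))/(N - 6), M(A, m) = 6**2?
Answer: 0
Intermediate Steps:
M(A, m) = 36
a(K, N) = (36 + K)/(-6 + N) (a(K, N) = (K + 36)/(N - 6) = (36 + K)/(-6 + N))
F(G, U) = 4*U**2 (F(G, U) = (2*U)**2 = 4*U**2)
(a(-2, 2)*0)*F(-4, b**2) = (((36 - 2)/(-6 + 2))*0)*(4*((-4)**2)**2) = ((34/(-4))*0)*(4*16**2) = (-1/4*34*0)*(4*256) = -17/2*0*1024 = 0*1024 = 0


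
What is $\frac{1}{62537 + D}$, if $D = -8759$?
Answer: $\frac{1}{53778} \approx 1.8595 \cdot 10^{-5}$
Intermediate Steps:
$\frac{1}{62537 + D} = \frac{1}{62537 - 8759} = \frac{1}{53778}$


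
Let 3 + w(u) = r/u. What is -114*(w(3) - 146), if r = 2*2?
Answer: 16834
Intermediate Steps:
r = 4
w(u) = -3 + 4/u
-114*(w(3) - 146) = -114*((-3 + 4/3) - 146) = -114*(-5/3 - 146) = -114*(-443/3) = 16834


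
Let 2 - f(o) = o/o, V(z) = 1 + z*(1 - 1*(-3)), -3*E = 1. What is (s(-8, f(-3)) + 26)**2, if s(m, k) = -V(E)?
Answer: 6241/9 ≈ 693.44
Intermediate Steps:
E = -1/3 (E = -1/3*1 = -1/3 ≈ -0.33333)
V(z) = 1 + 4*z (V(z) = 1 + z*(1 + 3) = 1 + z*4 = 1 + 4*z)
f(o) = 1 (f(o) = 2 - o/o = 2 - 1*1 = 2 - 1 = 1)
s(m, k) = 1/3 (s(m, k) = -(1 + 4*(-1/3)) = -(1 - 4/3) = -1*(-1/3) = 1/3)
(s(-8, f(-3)) + 26)**2 = (1/3 + 26)**2 = (79/3)**2 = 6241/9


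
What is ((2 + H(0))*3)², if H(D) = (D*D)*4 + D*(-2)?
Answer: 36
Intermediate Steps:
H(D) = -2*D + 4*D² (H(D) = D²*4 - 2*D = 4*D² - 2*D = -2*D + 4*D²)
((2 + H(0))*3)² = ((2 + 2*0*(-1 + 2*0))*3)² = ((2 + 2*0*(-1 + 0))*3)² = ((2 + 2*0*(-1))*3)² = ((2 + 0)*3)² = (2*3)² = 6² = 36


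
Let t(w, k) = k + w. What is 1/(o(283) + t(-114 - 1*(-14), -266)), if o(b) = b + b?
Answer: 1/200 ≈ 0.0050000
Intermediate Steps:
o(b) = 2*b
1/(o(283) + t(-114 - 1*(-14), -266)) = 1/(2*283 + (-266 + (-114 - 1*(-14)))) = 1/(566 + (-266 + (-114 + 14))) = 1/(566 + (-266 - 100)) = 1/(566 - 366) = 1/200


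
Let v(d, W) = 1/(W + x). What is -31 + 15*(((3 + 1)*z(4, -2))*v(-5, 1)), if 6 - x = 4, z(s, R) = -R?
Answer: 9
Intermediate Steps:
x = 2 (x = 6 - 1*4 = 6 - 4 = 2)
v(d, W) = 1/(2 + W) (v(d, W) = 1/(W + 2) = 1/(2 + W))
-31 + 15*(((3 + 1)*z(4, -2))*v(-5, 1)) = -31 + 15*(((3 + 1)*(-1*(-2)))/(2 + 1)) = -31 + 15*((4*2)/3) = -31 + 15*(8*(1/3)) = -31 + 15*(8/3) = -31 + 40 = 9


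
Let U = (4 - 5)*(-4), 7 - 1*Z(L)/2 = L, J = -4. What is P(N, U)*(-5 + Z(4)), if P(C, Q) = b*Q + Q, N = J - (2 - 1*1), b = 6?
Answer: 28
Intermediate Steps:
Z(L) = 14 - 2*L
U = 4 (U = -1*(-4) = 4)
N = -5 (N = -4 - (2 - 1*1) = -4 - (2 - 1) = -4 - 1*1 = -4 - 1 = -5)
P(C, Q) = 7*Q (P(C, Q) = 6*Q + Q = 7*Q)
P(N, U)*(-5 + Z(4)) = (7*4)*(-5 + (14 - 2*4)) = 28*(-5 + (14 - 8)) = 28*(-5 + 6) = 28*1 = 28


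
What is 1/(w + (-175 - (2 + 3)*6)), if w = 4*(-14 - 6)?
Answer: -1/285 ≈ -0.0035088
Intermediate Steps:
w = -80 (w = 4*(-20) = -80)
1/(w + (-175 - (2 + 3)*6)) = 1/(-80 + (-175 - (2 + 3)*6)) = 1/(-80 + (-175 - 5*6)) = 1/(-80 + (-175 - 1*30)) = 1/(-80 + (-175 - 30)) = 1/(-80 - 205) = 1/(-285) = -1/285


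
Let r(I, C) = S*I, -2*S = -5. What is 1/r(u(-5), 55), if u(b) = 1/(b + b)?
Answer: -4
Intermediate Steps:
S = 5/2 (S = -1/2*(-5) = 5/2 ≈ 2.5000)
u(b) = 1/(2*b)
r(I, C) = 5*I/2
1/r(u(-5), 55) = 1/(5*((1/2)/(-5))/2) = 1/(5*((1/2)*(-1/5))/2) = 1/((5/2)*(-1/10)) = 1/(-1/4) = -4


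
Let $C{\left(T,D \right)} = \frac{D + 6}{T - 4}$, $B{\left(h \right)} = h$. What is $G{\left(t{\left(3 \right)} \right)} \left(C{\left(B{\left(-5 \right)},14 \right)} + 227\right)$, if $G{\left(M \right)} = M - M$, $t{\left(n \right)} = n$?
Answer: $0$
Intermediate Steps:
$C{\left(T,D \right)} = \frac{6 + D}{-4 + T}$
$G{\left(M \right)} = 0$
$G{\left(t{\left(3 \right)} \right)} \left(C{\left(B{\left(-5 \right)},14 \right)} + 227\right) = 0 \left(\frac{6 + 14}{-4 - 5} + 227\right) = 0 \left(\frac{1}{-9} \cdot 20 + 227\right) = 0 \left(\left(- \frac{1}{9}\right) 20 + 227\right) = 0 \left(- \frac{20}{9} + 227\right) = 0 \cdot \frac{2023}{9} = 0$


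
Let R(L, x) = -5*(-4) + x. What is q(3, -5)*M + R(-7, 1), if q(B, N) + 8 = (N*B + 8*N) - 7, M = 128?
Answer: -8939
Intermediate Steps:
q(B, N) = -15 + 8*N + B*N (q(B, N) = -8 + ((N*B + 8*N) - 7) = -8 + ((B*N + 8*N) - 7) = -8 + ((8*N + B*N) - 7) = -8 + (-7 + 8*N + B*N) = -15 + 8*N + B*N)
R(L, x) = 20 + x
q(3, -5)*M + R(-7, 1) = (-15 + 8*(-5) + 3*(-5))*128 + (20 + 1) = (-15 - 40 - 15)*128 + 21 = -70*128 + 21 = -8960 + 21 = -8939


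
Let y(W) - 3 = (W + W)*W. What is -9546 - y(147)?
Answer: -52767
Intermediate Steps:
y(W) = 3 + 2*W² (y(W) = 3 + (W + W)*W = 3 + (2*W)*W = 3 + 2*W²)
-9546 - y(147) = -9546 - (3 + 2*147²) = -9546 - (3 + 2*21609) = -9546 - (3 + 43218) = -9546 - 1*43221 = -9546 - 43221 = -52767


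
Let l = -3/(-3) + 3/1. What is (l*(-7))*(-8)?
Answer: 224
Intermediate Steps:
l = 4 (l = -3*(-1/3) + 3*1 = 1 + 3 = 4)
(l*(-7))*(-8) = (4*(-7))*(-8) = -28*(-8) = 224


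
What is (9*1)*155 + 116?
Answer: 1511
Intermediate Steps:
(9*1)*155 + 116 = 9*155 + 116 = 1395 + 116 = 1511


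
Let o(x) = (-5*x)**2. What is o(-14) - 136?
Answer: 4764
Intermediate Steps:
o(x) = 25*x**2
o(-14) - 136 = 25*(-14)**2 - 136 = 25*196 - 136 = 4900 - 136 = 4764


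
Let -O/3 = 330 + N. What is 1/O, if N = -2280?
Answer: 1/5850 ≈ 0.00017094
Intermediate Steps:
O = 5850 (O = -3*(330 - 2280) = -3*(-1950) = 5850)
1/O = 1/5850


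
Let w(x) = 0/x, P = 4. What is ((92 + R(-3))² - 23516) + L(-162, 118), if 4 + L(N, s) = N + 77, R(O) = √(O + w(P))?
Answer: -15144 + 184*I*√3 ≈ -15144.0 + 318.7*I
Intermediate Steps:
w(x) = 0
R(O) = √O (R(O) = √(O + 0) = √O)
L(N, s) = 73 + N (L(N, s) = -4 + (N + 77) = -4 + (77 + N) = 73 + N)
((92 + R(-3))² - 23516) + L(-162, 118) = ((92 + √(-3))² - 23516) + (73 - 162) = ((92 + I*√3)² - 23516) - 89 = (-23516 + (92 + I*√3)²) - 89 = -23605 + (92 + I*√3)²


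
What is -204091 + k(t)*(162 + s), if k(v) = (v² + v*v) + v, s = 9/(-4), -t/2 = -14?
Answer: 50870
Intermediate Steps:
t = 28 (t = -2*(-14) = 28)
s = -9/4 (s = 9*(-¼) = -9/4 ≈ -2.2500)
k(v) = v + 2*v² (k(v) = (v² + v²) + v = 2*v² + v = v + 2*v²)
-204091 + k(t)*(162 + s) = -204091 + (28*(1 + 2*28))*(162 - 9/4) = -204091 + (28*(1 + 56))*(639/4) = -204091 + (28*57)*(639/4) = -204091 + 1596*(639/4) = -204091 + 254961 = 50870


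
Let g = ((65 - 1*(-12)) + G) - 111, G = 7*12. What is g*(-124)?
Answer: -6200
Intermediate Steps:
G = 84
g = 50 (g = ((65 - 1*(-12)) + 84) - 111 = ((65 + 12) + 84) - 111 = (77 + 84) - 111 = 161 - 111 = 50)
g*(-124) = 50*(-124) = -6200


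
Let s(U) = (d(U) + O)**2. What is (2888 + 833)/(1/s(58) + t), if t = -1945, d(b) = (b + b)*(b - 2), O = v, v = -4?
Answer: -156825504144/81974094479 ≈ -1.9131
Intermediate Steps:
O = -4
d(b) = 2*b*(-2 + b) (d(b) = (2*b)*(-2 + b) = 2*b*(-2 + b))
s(U) = (-4 + 2*U*(-2 + U))**2 (s(U) = (2*U*(-2 + U) - 4)**2 = (-4 + 2*U*(-2 + U))**2)
(2888 + 833)/(1/s(58) + t) = (2888 + 833)/(1/(4*(-2 + 58*(-2 + 58))**2) - 1945) = 3721/(1/(4*(-2 + 58*56)**2) - 1945) = 3721/(1/(4*(-2 + 3248)**2) - 1945) = 3721/(1/(4*3246**2) - 1945) = 3721/(1/(4*10536516) - 1945) = 3721/(1/42146064 - 1945) = 3721/(-81974094479/42146064) = 3721*(-42146064/81974094479) = -156825504144/81974094479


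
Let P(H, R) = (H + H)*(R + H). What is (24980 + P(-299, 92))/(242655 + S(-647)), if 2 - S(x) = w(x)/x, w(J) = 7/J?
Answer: 31137393247/50789202053 ≈ 0.61307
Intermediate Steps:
P(H, R) = 2*H*(H + R) (P(H, R) = (2*H)*(H + R) = 2*H*(H + R))
S(x) = 2 - 7/x² (S(x) = 2 - 7/x/x = 2 - 7/x²)
(24980 + P(-299, 92))/(242655 + S(-647)) = (24980 + 2*(-299)*(-299 + 92))/(242655 + (2 - 7/(-647)²)) = (24980 + 2*(-299)*(-207))/(242655 + (2 - 7*1/418609)) = (24980 + 123786)/(242655 + (2 - 7/418609)) = 148766/(242655 + 837211/418609) = 148766/(101578404106/418609) = 148766*(418609/101578404106) = 31137393247/50789202053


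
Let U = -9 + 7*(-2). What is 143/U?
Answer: -143/23 ≈ -6.2174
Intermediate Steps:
U = -23 (U = -9 - 14 = -23)
143/U = 143/(-23) = 143*(-1/23) = -143/23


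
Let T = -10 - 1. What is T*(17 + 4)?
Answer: -231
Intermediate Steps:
T = -11
T*(17 + 4) = -11*(17 + 4) = -11*21 = -231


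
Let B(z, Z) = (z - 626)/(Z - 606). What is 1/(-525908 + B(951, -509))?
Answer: -223/117277549 ≈ -1.9015e-6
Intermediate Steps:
B(z, Z) = (-626 + z)/(-606 + Z)
1/(-525908 + B(951, -509)) = 1/(-525908 + (-626 + 951)/(-606 - 509)) = 1/(-525908 + 325/(-1115)) = 1/(-525908 - 1/1115*325) = 1/(-525908 - 65/223) = 1/(-117277549/223) = -223/117277549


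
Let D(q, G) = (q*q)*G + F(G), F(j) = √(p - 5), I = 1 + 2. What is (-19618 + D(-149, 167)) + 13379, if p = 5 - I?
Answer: 3701328 + I*√3 ≈ 3.7013e+6 + 1.732*I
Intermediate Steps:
I = 3
p = 2 (p = 5 - 1*3 = 5 - 3 = 2)
F(j) = I*√3 (F(j) = √(2 - 5) = √(-3) = I*√3)
D(q, G) = I*√3 + G*q² (D(q, G) = (q*q)*G + I*√3 = q²*G + I*√3 = G*q² + I*√3 = I*√3 + G*q²)
(-19618 + D(-149, 167)) + 13379 = (-19618 + (I*√3 + 167*(-149)²)) + 13379 = (-19618 + (I*√3 + 167*22201)) + 13379 = (-19618 + (I*√3 + 3707567)) + 13379 = (-19618 + (3707567 + I*√3)) + 13379 = (3687949 + I*√3) + 13379 = 3701328 + I*√3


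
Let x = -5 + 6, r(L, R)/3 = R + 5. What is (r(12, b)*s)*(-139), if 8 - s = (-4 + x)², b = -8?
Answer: -1251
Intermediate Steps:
r(L, R) = 15 + 3*R (r(L, R) = 3*(R + 5) = 3*(5 + R) = 15 + 3*R)
x = 1
s = -1 (s = 8 - (-4 + 1)² = 8 - 1*(-3)² = 8 - 1*9 = 8 - 9 = -1)
(r(12, b)*s)*(-139) = ((15 + 3*(-8))*(-1))*(-139) = ((15 - 24)*(-1))*(-139) = -9*(-1)*(-139) = 9*(-139) = -1251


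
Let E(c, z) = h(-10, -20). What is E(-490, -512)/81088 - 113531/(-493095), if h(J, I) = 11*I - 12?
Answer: 1136450461/4998010920 ≈ 0.22738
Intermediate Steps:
h(J, I) = -12 + 11*I
E(c, z) = -232 (E(c, z) = -12 + 11*(-20) = -12 - 220 = -232)
E(-490, -512)/81088 - 113531/(-493095) = -232/81088 - 113531/(-493095) = -232*1/81088 - 113531*(-1/493095) = -29/10136 + 113531/493095 = 1136450461/4998010920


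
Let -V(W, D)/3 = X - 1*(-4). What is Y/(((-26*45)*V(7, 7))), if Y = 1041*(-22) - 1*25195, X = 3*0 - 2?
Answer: -48097/7020 ≈ -6.8514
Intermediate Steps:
X = -2 (X = 0 - 2 = -2)
V(W, D) = -6 (V(W, D) = -3*(-2 - 1*(-4)) = -3*(-2 + 4) = -3*2 = -6)
Y = -48097 (Y = -22902 - 25195 = -48097)
Y/(((-26*45)*V(7, 7))) = -48097/(-26*45*(-6)) = -48097/((-1170*(-6))) = -48097/7020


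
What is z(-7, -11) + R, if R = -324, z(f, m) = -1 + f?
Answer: -332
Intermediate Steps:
z(-7, -11) + R = (-1 - 7) - 324 = -8 - 324 = -332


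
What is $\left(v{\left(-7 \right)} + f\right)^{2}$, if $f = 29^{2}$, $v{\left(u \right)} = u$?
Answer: $695556$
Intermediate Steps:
$f = 841$
$\left(v{\left(-7 \right)} + f\right)^{2} = \left(-7 + 841\right)^{2} = 834^{2} = 695556$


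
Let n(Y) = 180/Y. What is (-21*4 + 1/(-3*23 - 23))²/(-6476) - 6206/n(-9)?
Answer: 84743471291/274064320 ≈ 309.21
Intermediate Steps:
(-21*4 + 1/(-3*23 - 23))²/(-6476) - 6206/n(-9) = (-21*4 + 1/(-3*23 - 23))²/(-6476) - 6206/(180/(-9)) = (-84 + 1/(-69 - 23))²*(-1/6476) - 6206/(180*(-⅑)) = (-84 + 1/(-92))²*(-1/6476) - 6206/(-20) = (-84 - 1/92)²*(-1/6476) - 6206*(-1/20) = (-7729/92)²*(-1/6476) + 3103/10 = (59737441/8464)*(-1/6476) + 3103/10 = -59737441/54812864 + 3103/10 = 84743471291/274064320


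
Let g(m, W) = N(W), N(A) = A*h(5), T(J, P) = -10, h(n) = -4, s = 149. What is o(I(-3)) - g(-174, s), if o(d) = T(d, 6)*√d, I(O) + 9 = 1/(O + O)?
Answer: 596 - 5*I*√330/3 ≈ 596.0 - 30.276*I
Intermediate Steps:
I(O) = -9 + 1/(2*O) (I(O) = -9 + 1/(O + O) = -9 + 1/(2*O))
N(A) = -4*A (N(A) = A*(-4) = -4*A)
g(m, W) = -4*W
o(d) = -10*√d
o(I(-3)) - g(-174, s) = -10*√(-9 + (½)/(-3)) - (-4)*149 = -10*√(-9 + (½)*(-⅓)) - 1*(-596) = -10*√(-9 - ⅙) + 596 = -5*I*√330/3 + 596 = 596 - 5*I*√330/3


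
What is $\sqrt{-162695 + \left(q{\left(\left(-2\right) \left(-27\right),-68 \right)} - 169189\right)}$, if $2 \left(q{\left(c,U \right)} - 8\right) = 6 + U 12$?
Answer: $i \sqrt{332281} \approx 576.44 i$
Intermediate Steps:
$q{\left(c,U \right)} = 11 + 6 U$ ($q{\left(c,U \right)} = 8 + \frac{6 + U 12}{2} = 8 + \frac{6 + 12 U}{2} = 8 + \left(3 + 6 U\right) = 11 + 6 U$)
$\sqrt{-162695 + \left(q{\left(\left(-2\right) \left(-27\right),-68 \right)} - 169189\right)} = \sqrt{-162695 + \left(\left(11 + 6 \left(-68\right)\right) - 169189\right)} = \sqrt{-162695 + \left(\left(11 - 408\right) - 169189\right)} = \sqrt{-162695 - 169586} = \sqrt{-332281} = i \sqrt{332281}$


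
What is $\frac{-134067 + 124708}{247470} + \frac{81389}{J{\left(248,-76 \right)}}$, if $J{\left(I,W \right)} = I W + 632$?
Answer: $- \frac{307754839}{68301720} \approx -4.5058$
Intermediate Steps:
$J{\left(I,W \right)} = 632 + I W$
$\frac{-134067 + 124708}{247470} + \frac{81389}{J{\left(248,-76 \right)}} = \frac{-134067 + 124708}{247470} + \frac{81389}{632 + 248 \left(-76\right)} = \left(-9359\right) \frac{1}{247470} + \frac{81389}{632 - 18848} = - \frac{9359}{247470} + \frac{81389}{-18216} = - \frac{9359}{247470} + 81389 \left(- \frac{1}{18216}\right) = - \frac{9359}{247470} - \frac{7399}{1656} = - \frac{307754839}{68301720}$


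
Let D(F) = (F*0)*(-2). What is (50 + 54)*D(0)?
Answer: 0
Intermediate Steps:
D(F) = 0 (D(F) = 0*(-2) = 0)
(50 + 54)*D(0) = (50 + 54)*0 = 104*0 = 0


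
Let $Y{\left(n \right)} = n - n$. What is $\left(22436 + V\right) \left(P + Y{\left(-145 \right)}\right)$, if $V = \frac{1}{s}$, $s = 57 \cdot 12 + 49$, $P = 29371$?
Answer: $\frac{483023394519}{733} \approx 6.5897 \cdot 10^{8}$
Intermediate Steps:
$Y{\left(n \right)} = 0$
$s = 733$ ($s = 684 + 49 = 733$)
$V = \frac{1}{733} \approx 0.0013643$
$\left(22436 + V\right) \left(P + Y{\left(-145 \right)}\right) = \left(22436 + \frac{1}{733}\right) \left(29371 + 0\right) = \frac{16445589}{733} \cdot 29371 = \frac{483023394519}{733}$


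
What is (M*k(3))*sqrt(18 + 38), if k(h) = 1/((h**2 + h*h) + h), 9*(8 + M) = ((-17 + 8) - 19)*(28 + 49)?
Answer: -4456*sqrt(14)/189 ≈ -88.216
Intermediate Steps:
M = -2228/9 (M = -8 + (((-17 + 8) - 19)*(28 + 49))/9 = -8 + ((-9 - 19)*77)/9 = -8 + (-28*77)/9 = -8 + (1/9)*(-2156) = -8 - 2156/9 = -2228/9 ≈ -247.56)
k(h) = 1/(h + 2*h**2) (k(h) = 1/((h**2 + h**2) + h) = 1/(2*h**2 + h) = 1/(h + 2*h**2))
(M*k(3))*sqrt(18 + 38) = (-2228/(9*3*(1 + 2*3)))*sqrt(18 + 38) = (-2228/(27*(1 + 6)))*sqrt(56) = (-2228/(27*7))*(2*sqrt(14)) = (-2228/9*1/21)*(2*sqrt(14)) = -4456*sqrt(14)/189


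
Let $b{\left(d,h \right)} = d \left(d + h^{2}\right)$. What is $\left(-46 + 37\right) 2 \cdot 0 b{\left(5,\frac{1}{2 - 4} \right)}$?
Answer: $0$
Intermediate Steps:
$\left(-46 + 37\right) 2 \cdot 0 b{\left(5,\frac{1}{2 - 4} \right)} = \left(-46 + 37\right) 2 \cdot 0 \cdot 5 \left(5 + \left(\frac{1}{2 - 4}\right)^{2}\right) = - 9 \cdot 0 \cdot 5 \left(5 + \left(\frac{1}{-2}\right)^{2}\right) = - 9 \cdot 0 \cdot 5 \left(5 + \left(- \frac{1}{2}\right)^{2}\right) = - 9 \cdot 0 \cdot 5 \left(5 + \frac{1}{4}\right) = - 9 \cdot 0 \cdot 5 \cdot \frac{21}{4} = - 9 \cdot 0 \cdot \frac{105}{4} = \left(-9\right) 0 = 0$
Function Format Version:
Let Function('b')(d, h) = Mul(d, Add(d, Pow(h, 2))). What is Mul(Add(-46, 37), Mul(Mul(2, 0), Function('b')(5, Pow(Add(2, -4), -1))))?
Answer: 0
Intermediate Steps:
Mul(Add(-46, 37), Mul(Mul(2, 0), Function('b')(5, Pow(Add(2, -4), -1)))) = Mul(Add(-46, 37), Mul(Mul(2, 0), Mul(5, Add(5, Pow(Pow(Add(2, -4), -1), 2))))) = Mul(-9, Mul(0, Mul(5, Add(5, Pow(Pow(-2, -1), 2))))) = Mul(-9, Mul(0, Mul(5, Add(5, Pow(Rational(-1, 2), 2))))) = Mul(-9, Mul(0, Mul(5, Add(5, Rational(1, 4))))) = Mul(-9, Mul(0, Mul(5, Rational(21, 4)))) = Mul(-9, Mul(0, Rational(105, 4))) = Mul(-9, 0) = 0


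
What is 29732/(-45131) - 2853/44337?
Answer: -482328809/666991049 ≈ -0.72314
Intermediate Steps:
29732/(-45131) - 2853/44337 = 29732*(-1/45131) - 2853*1/44337 = -29732/45131 - 951/14779 = -482328809/666991049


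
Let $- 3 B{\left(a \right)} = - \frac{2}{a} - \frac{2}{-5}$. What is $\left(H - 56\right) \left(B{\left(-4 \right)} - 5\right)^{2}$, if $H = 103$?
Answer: $\frac{132023}{100} \approx 1320.2$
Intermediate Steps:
$B{\left(a \right)} = - \frac{2}{15} + \frac{2}{3 a}$ ($B{\left(a \right)} = - \frac{- \frac{2}{a} - \frac{2}{-5}}{3} = - \frac{- \frac{2}{a} - - \frac{2}{5}}{3} = - \frac{- \frac{2}{a} + \frac{2}{5}}{3} = - \frac{\frac{2}{5} - \frac{2}{a}}{3} = - \frac{2}{15} + \frac{2}{3 a}$)
$\left(H - 56\right) \left(B{\left(-4 \right)} - 5\right)^{2} = \left(103 - 56\right) \left(\frac{2 \left(5 - -4\right)}{15 \left(-4\right)} - 5\right)^{2} = 47 \left(\frac{2}{15} \left(- \frac{1}{4}\right) \left(5 + 4\right) - 5\right)^{2} = 47 \left(\frac{2}{15} \left(- \frac{1}{4}\right) 9 - 5\right)^{2} = 47 \left(- \frac{3}{10} - 5\right)^{2} = 47 \left(- \frac{53}{10}\right)^{2} = 47 \cdot \frac{2809}{100} = \frac{132023}{100}$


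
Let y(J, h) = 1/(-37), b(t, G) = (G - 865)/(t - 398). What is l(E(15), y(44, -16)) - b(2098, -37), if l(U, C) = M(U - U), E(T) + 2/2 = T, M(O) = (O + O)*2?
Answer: 451/850 ≈ 0.53059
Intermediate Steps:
b(t, G) = (-865 + G)/(-398 + t)
M(O) = 4*O (M(O) = (2*O)*2 = 4*O)
y(J, h) = -1/37
E(T) = -1 + T
l(U, C) = 0 (l(U, C) = 4*(U - U) = 4*0 = 0)
l(E(15), y(44, -16)) - b(2098, -37) = 0 - (-865 - 37)/(-398 + 2098) = 0 - (-902)/1700 = 0 - 1*(-451/850) = 0 + 451/850 = 451/850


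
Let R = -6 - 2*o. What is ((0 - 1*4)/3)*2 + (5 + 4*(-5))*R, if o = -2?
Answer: 82/3 ≈ 27.333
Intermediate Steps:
R = -2 (R = -6 - 2*(-2) = -6 + 4 = -2)
((0 - 1*4)/3)*2 + (5 + 4*(-5))*R = ((0 - 1*4)/3)*2 + (5 + 4*(-5))*(-2) = ((0 - 4)*(1/3))*2 + (5 - 20)*(-2) = -4*1/3*2 - 15*(-2) = -4/3*2 + 30 = -8/3 + 30 = 82/3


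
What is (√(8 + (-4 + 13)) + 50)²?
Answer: (50 + √17)² ≈ 2929.3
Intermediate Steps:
(√(8 + (-4 + 13)) + 50)² = (√(8 + 9) + 50)² = (√17 + 50)² = (50 + √17)²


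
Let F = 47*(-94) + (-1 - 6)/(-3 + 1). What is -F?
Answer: 8829/2 ≈ 4414.5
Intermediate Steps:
F = -8829/2 (F = -4418 - 7/(-2) = -4418 - ½*(-7) = -4418 + 7/2 = -8829/2 ≈ -4414.5)
-F = -1*(-8829/2) = 8829/2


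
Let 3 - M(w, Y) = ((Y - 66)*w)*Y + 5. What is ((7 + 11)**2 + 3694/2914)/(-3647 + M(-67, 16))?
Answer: -473915/83411793 ≈ -0.0056816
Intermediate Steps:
M(w, Y) = -2 - Y*w*(-66 + Y) (M(w, Y) = 3 - (((Y - 66)*w)*Y + 5) = 3 - (((-66 + Y)*w)*Y + 5) = 3 - ((w*(-66 + Y))*Y + 5) = 3 - (Y*w*(-66 + Y) + 5) = 3 - (5 + Y*w*(-66 + Y)) = 3 + (-5 - Y*w*(-66 + Y)) = -2 - Y*w*(-66 + Y))
((7 + 11)**2 + 3694/2914)/(-3647 + M(-67, 16)) = ((7 + 11)**2 + 3694/2914)/(-3647 + (-2 - 1*(-67)*16**2 + 66*16*(-67))) = (18**2 + 3694*(1/2914))/(-3647 + (-2 - 1*(-67)*256 - 70752)) = (324 + 1847/1457)/(-3647 + (-2 + 17152 - 70752)) = 473915/(1457*(-3647 - 53602)) = (473915/1457)/(-57249) = (473915/1457)*(-1/57249) = -473915/83411793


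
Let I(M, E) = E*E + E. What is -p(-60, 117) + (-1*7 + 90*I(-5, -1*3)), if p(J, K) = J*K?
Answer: 7553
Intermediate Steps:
I(M, E) = E + E**2 (I(M, E) = E**2 + E = E + E**2)
-p(-60, 117) + (-1*7 + 90*I(-5, -1*3)) = -(-60)*117 + (-1*7 + 90*((-1*3)*(1 - 1*3))) = -1*(-7020) + (-7 + 90*(-3*(1 - 3))) = 7020 + (-7 + 90*(-3*(-2))) = 7020 + (-7 + 90*6) = 7020 + (-7 + 540) = 7020 + 533 = 7553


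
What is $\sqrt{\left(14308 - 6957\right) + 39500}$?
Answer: $\sqrt{46851} \approx 216.45$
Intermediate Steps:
$\sqrt{\left(14308 - 6957\right) + 39500} = \sqrt{7351 + 39500} = \sqrt{46851}$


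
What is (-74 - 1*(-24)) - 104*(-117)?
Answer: 12118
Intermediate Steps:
(-74 - 1*(-24)) - 104*(-117) = (-74 + 24) + 12168 = -50 + 12168 = 12118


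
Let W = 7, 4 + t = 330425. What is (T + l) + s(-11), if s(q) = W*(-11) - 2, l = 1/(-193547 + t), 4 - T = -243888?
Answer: 33371660563/136874 ≈ 2.4381e+5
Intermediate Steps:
T = 243892 (T = 4 - 1*(-243888) = 4 + 243888 = 243892)
t = 330421 (t = -4 + 330425 = 330421)
l = 1/136874 (l = 1/(-193547 + 330421) = 1/136874 ≈ 7.3060e-6)
s(q) = -79 (s(q) = 7*(-11) - 2 = -77 - 2 = -79)
(T + l) + s(-11) = (243892 + 1/136874) - 79 = 33382473609/136874 - 79 = 33371660563/136874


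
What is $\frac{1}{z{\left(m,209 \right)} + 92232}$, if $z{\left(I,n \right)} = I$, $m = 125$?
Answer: $\frac{1}{92357} \approx 1.0828 \cdot 10^{-5}$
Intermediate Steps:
$\frac{1}{z{\left(m,209 \right)} + 92232} = \frac{1}{125 + 92232} = \frac{1}{92357}$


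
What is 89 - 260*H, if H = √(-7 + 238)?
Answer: 89 - 260*√231 ≈ -3862.7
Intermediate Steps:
H = √231 ≈ 15.199
89 - 260*H = 89 - 260*√231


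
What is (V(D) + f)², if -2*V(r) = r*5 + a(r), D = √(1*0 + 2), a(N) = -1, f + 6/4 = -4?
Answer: 75/2 + 25*√2 ≈ 72.855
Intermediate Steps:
f = -11/2 (f = -3/2 - 4 = -11/2 ≈ -5.5000)
D = √2 (D = √(0 + 2) = √2 ≈ 1.4142)
V(r) = ½ - 5*r/2 (V(r) = -(r*5 - 1)/2 = -(5*r - 1)/2 = -(-1 + 5*r)/2 = ½ - 5*r/2)
(V(D) + f)² = ((½ - 5*√2/2) - 11/2)² = (-5 - 5*√2/2)²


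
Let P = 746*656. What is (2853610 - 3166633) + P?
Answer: 176353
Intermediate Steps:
P = 489376
(2853610 - 3166633) + P = (2853610 - 3166633) + 489376 = -313023 + 489376 = 176353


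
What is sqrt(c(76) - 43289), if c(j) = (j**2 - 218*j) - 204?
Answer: I*sqrt(54285) ≈ 232.99*I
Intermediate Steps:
c(j) = -204 + j**2 - 218*j
sqrt(c(76) - 43289) = sqrt((-204 + 76**2 - 218*76) - 43289) = sqrt((-204 + 5776 - 16568) - 43289) = sqrt(-10996 - 43289) = sqrt(-54285) = I*sqrt(54285)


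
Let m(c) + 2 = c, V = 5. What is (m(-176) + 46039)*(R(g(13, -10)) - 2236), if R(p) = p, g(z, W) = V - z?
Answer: -102912084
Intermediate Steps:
g(z, W) = 5 - z
m(c) = -2 + c
(m(-176) + 46039)*(R(g(13, -10)) - 2236) = ((-2 - 176) + 46039)*((5 - 1*13) - 2236) = (-178 + 46039)*((5 - 13) - 2236) = 45861*(-8 - 2236) = 45861*(-2244) = -102912084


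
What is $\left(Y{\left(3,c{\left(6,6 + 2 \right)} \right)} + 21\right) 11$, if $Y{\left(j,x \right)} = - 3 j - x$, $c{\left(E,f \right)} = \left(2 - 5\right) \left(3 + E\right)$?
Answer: $429$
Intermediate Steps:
$c{\left(E,f \right)} = -9 - 3 E$ ($c{\left(E,f \right)} = - 3 \left(3 + E\right) = -9 - 3 E$)
$Y{\left(j,x \right)} = - x - 3 j$
$\left(Y{\left(3,c{\left(6,6 + 2 \right)} \right)} + 21\right) 11 = \left(\left(- (-9 - 18) - 9\right) + 21\right) 11 = \left(\left(\left(-1\right) \left(-27\right) - 9\right) + 21\right) 11 = \left(\left(27 - 9\right) + 21\right) 11 = \left(18 + 21\right) 11 = 39 \cdot 11 = 429$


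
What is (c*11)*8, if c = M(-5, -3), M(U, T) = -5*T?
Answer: 1320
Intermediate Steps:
c = 15 (c = -5*(-3) = 15)
(c*11)*8 = (15*11)*8 = 165*8 = 1320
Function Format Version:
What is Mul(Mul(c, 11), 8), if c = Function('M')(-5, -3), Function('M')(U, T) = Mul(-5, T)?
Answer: 1320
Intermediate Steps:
c = 15 (c = Mul(-5, -3) = 15)
Mul(Mul(c, 11), 8) = Mul(Mul(15, 11), 8) = Mul(165, 8) = 1320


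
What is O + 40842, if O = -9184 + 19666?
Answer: 51324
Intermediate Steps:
O = 10482
O + 40842 = 10482 + 40842 = 51324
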